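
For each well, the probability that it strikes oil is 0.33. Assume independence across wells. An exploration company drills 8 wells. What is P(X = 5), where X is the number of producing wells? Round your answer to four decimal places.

0.0659

X ~ Binomial(n=8, p=0.33).
P(X=5) = C(8,5) · p^5 · (1−p)^3
= 56 · 0.0039135 · 0.30076 = 0.065915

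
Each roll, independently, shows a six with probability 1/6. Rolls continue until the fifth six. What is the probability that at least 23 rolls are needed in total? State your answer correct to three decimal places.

Needing more than 22 rolls ⇔ fewer than 5 successes in the first 22. With X ~ Binomial(22, 0.166667), P(Y > 22) = P(X ≤ 4).
  k=0: C(22,0)·0.166667^0·0.833333^22 = 0.01811
  k=1: C(22,1)·0.166667^1·0.833333^21 = 0.07970
  k=2: C(22,2)·0.166667^2·0.833333^20 = 0.16737
  k=3: C(22,3)·0.166667^3·0.833333^19 = 0.22316
  k=4: C(22,4)·0.166667^4·0.833333^18 = 0.21201
P(X ≤ 4) = 0.70036

0.700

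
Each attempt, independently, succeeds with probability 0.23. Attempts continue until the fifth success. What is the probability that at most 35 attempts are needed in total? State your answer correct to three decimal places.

0.930

Finishing within 35 attempts ⇔ at least 5 successes in the first 35. With X ~ Binomial(35, 0.23), P(Y ≤ 35) = 1 − P(X ≤ 4).
  k=0: C(35,0)·0.23^0·0.77^35 = 0.00011
  k=1: C(35,1)·0.23^1·0.77^34 = 0.00111
  k=2: C(35,2)·0.23^2·0.77^33 = 0.00565
  k=3: C(35,3)·0.23^3·0.77^32 = 0.01857
  k=4: C(35,4)·0.23^4·0.77^31 = 0.04437
1 − 0.06981 = 0.93019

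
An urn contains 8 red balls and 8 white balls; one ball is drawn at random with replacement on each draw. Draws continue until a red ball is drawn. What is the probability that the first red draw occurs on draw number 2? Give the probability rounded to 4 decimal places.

0.2500

Geometric (trials to first success), p = 0.50.
P(Y = 2) = (1−p)^1 · p = 0.5 · 0.50 = 0.250000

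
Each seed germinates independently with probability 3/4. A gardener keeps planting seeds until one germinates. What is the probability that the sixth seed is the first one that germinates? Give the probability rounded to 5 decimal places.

0.00073

Geometric (trials to first success), p = 0.75.
P(Y = 6) = (1−p)^5 · p = 0.00097656 · 0.75 = 0.0007324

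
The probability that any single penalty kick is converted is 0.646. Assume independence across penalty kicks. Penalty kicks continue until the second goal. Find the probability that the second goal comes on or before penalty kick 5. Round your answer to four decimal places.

Finishing within 5 penalty kicks ⇔ at least 2 successes in the first 5. With X ~ Binomial(5, 0.646), P(Y ≤ 5) = 1 − P(X ≤ 1).
  k=0: C(5,0)·0.646^0·0.354^5 = 0.005559
  k=1: C(5,1)·0.646^1·0.354^4 = 0.050724
1 − 0.056283 = 0.943717

0.9437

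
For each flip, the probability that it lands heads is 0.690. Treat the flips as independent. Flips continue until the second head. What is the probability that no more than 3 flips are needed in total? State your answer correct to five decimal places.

Finishing within 3 flips ⇔ at least 2 successes in the first 3. With X ~ Binomial(3, 0.69), P(Y ≤ 3) = 1 − P(X ≤ 1).
  k=0: C(3,0)·0.69^0·0.31^3 = 0.0297910
  k=1: C(3,1)·0.69^1·0.31^2 = 0.1989270
1 − 0.2287180 = 0.7712820

0.77128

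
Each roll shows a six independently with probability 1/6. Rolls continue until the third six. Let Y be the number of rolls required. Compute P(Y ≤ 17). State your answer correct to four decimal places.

0.5565

Finishing within 17 rolls ⇔ at least 3 successes in the first 17. With X ~ Binomial(17, 0.166667), P(Y ≤ 17) = 1 − P(X ≤ 2).
  k=0: C(17,0)·0.166667^0·0.833333^17 = 0.045073
  k=1: C(17,1)·0.166667^1·0.833333^16 = 0.153249
  k=2: C(17,2)·0.166667^2·0.833333^15 = 0.245198
1 − 0.443521 = 0.556479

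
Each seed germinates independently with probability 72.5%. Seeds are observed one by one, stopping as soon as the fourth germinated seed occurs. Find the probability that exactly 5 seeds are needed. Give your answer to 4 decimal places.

Y = trial on which the fourth success occurs; negative binomial, r=4, p=0.725.
P(Y=5) = C(4,3) · p^4 · (1−p)^1
= 4 · 0.27628 · 0.275 = 0.303910

0.3039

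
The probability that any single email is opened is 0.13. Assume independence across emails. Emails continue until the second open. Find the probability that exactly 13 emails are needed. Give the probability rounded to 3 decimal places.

Y = trial on which the second success occurs; negative binomial, r=2, p=0.13.
P(Y=13) = C(12,1) · p^2 · (1−p)^11
= 12 · 0.0169 · 0.21613 = 0.04383

0.044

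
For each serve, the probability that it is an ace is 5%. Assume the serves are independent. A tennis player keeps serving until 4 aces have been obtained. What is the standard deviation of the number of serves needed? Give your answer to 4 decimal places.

38.9872

Y = total serves until the fourth success; negative binomial with r=4, p=0.05.
SD(Y) = √[r(1−p)/p²] = √(1520.000000) = 38.987177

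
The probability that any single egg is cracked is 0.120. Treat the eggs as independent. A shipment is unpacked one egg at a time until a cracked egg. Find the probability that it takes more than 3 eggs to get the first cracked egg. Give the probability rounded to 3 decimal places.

0.681

Y = number of eggs to the first success; geometric, p = 0.12.
P(Y > 3) = P(first 3 all fail) = (1−p)^3 = 0.68147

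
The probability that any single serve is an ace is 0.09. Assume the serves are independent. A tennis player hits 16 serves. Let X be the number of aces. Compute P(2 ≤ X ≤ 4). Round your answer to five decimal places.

X ~ Binomial(16, 0.09); P(2 ≤ X ≤ 4) = Σ C(16,k) p^k (1−p)^(16−k) over k:
  k=2: C(16,2)·0.09^2·0.91^14 = 0.2595648
  k=3: C(16,3)·0.09^3·0.91^13 = 0.1197991
  k=4: C(16,4)·0.09^4·0.91^12 = 0.0385069
Total = 0.4178708

0.41787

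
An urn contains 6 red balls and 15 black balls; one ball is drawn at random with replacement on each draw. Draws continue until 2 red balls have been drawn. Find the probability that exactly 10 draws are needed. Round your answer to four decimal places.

Y = trial on which the second success occurs; negative binomial, r=2, p=0.285714.
P(Y=10) = C(9,1) · p^2 · (1−p)^8
= 9 · 0.081633 · 0.06776 = 0.049783

0.0498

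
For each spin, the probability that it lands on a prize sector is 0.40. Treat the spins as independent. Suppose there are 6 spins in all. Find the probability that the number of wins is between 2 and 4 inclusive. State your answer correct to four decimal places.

0.7258

X ~ Binomial(6, 0.40); P(2 ≤ X ≤ 4) = Σ C(6,k) p^k (1−p)^(6−k) over k:
  k=2: C(6,2)·0.40^2·0.60^4 = 0.311040
  k=3: C(6,3)·0.40^3·0.60^3 = 0.276480
  k=4: C(6,4)·0.40^4·0.60^2 = 0.138240
Total = 0.725760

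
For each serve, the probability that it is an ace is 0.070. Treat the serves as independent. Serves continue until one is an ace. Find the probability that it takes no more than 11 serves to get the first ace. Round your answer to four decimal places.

0.5499

Y = number of serves to the first success; geometric, p = 0.07.
P(Y ≤ 11) = 1 − (1−p)^11 = 1 − 0.450104 = 0.549896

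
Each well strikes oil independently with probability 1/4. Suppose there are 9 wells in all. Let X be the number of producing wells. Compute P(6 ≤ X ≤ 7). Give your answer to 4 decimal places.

0.0099

X ~ Binomial(9, 0.25); P(6 ≤ X ≤ 7) = Σ C(9,k) p^k (1−p)^(9−k) over k:
  k=6: C(9,6)·0.25^6·0.75^3 = 0.008652
  k=7: C(9,7)·0.25^7·0.75^2 = 0.001236
Total = 0.009888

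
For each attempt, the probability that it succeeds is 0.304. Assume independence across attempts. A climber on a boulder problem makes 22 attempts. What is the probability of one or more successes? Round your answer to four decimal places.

P(at least one) = 1 − P(none) = 1 − (1 − 0.304)^22
= 1 − 0.000345 = 0.999655

0.9997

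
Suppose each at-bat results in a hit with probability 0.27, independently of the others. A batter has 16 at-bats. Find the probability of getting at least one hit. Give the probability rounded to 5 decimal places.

P(at least one) = 1 − P(none) = 1 − (1 − 0.27)^16
= 1 − 0.0065038 = 0.9934962

0.99350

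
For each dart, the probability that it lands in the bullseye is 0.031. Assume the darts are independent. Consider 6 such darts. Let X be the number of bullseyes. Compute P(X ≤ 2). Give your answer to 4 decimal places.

0.9994

X ~ Binomial(6, 0.031); P(X ≤ 2) = Σ C(6,k) p^k (1−p)^(6−k) over k:
  k=0: C(6,0)·0.031^0·0.969^6 = 0.827833
  k=1: C(6,1)·0.031^1·0.969^5 = 0.158903
  k=2: C(6,2)·0.031^2·0.969^4 = 0.012709
Total = 0.999445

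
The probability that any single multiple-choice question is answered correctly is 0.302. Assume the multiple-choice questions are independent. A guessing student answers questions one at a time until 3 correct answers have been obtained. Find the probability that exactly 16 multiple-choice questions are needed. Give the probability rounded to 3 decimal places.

0.027

Y = trial on which the third success occurs; negative binomial, r=3, p=0.302.
P(Y=16) = C(15,2) · p^3 · (1−p)^13
= 105 · 0.027544 · 0.0093351 = 0.02700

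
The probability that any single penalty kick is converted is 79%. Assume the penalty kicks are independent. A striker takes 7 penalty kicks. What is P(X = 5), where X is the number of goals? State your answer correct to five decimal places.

X ~ Binomial(n=7, p=0.79).
P(X=5) = C(7,5) · p^5 · (1−p)^2
= 21 · 0.30771 · 0.0441 = 0.2849662

0.28497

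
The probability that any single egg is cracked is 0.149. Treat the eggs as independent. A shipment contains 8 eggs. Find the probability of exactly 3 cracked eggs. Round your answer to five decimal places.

0.08268

X ~ Binomial(n=8, p=0.149).
P(X=3) = C(8,3) · p^3 · (1−p)^5
= 56 · 0.0033079 · 0.44632 = 0.0826789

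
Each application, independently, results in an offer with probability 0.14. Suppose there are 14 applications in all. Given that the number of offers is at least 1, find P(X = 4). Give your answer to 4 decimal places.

0.0968

X ~ Binomial(14, 0.14). Want P(X=4 | X≥1) = P(X=4) / P(X≥1).
P(X=4) = C(14,4)·0.14^4·0.86^10 = 0.085100
P(X≥1) = 1 − 0.121054 = 0.878946
Ratio = 0.085100 / 0.878946 = 0.096821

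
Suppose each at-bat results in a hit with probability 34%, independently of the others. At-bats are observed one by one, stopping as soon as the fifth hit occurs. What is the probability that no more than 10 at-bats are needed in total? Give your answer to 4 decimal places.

0.2270

Finishing within 10 at-bats ⇔ at least 5 successes in the first 10. With X ~ Binomial(10, 0.34), P(Y ≤ 10) = 1 − P(X ≤ 4).
  k=0: C(10,0)·0.34^0·0.66^10 = 0.015683
  k=1: C(10,1)·0.34^1·0.66^9 = 0.080793
  k=2: C(10,2)·0.34^2·0.66^8 = 0.187293
  k=3: C(10,3)·0.34^3·0.66^7 = 0.257292
  k=4: C(10,4)·0.34^4·0.66^6 = 0.231952
1 − 0.773013 = 0.226987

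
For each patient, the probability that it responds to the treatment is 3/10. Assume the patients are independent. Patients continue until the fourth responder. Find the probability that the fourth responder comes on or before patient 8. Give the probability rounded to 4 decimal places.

0.1941

Finishing within 8 patients ⇔ at least 4 successes in the first 8. With X ~ Binomial(8, 0.30), P(Y ≤ 8) = 1 − P(X ≤ 3).
  k=0: C(8,0)·0.30^0·0.70^8 = 0.057648
  k=1: C(8,1)·0.30^1·0.70^7 = 0.197650
  k=2: C(8,2)·0.30^2·0.70^6 = 0.296475
  k=3: C(8,3)·0.30^3·0.70^5 = 0.254122
1 − 0.805896 = 0.194104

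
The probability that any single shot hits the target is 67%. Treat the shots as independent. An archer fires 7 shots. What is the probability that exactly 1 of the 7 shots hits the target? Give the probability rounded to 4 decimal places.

0.0061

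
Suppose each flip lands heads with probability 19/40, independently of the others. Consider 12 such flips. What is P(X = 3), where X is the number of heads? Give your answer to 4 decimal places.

X ~ Binomial(n=12, p=0.475).
P(X=3) = C(12,3) · p^3 · (1−p)^9
= 220 · 0.10717 · 0.0030299 = 0.071439

0.0714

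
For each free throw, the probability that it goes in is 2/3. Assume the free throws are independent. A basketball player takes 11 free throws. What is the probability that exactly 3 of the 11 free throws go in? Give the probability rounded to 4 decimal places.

0.0075

X ~ Binomial(n=11, p=0.666667).
P(X=3) = C(11,3) · p^3 · (1−p)^8
= 165 · 0.2963 · 0.00015242 = 0.007451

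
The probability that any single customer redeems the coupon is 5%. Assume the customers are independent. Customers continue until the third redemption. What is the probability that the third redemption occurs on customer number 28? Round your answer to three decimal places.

Y = trial on which the third success occurs; negative binomial, r=3, p=0.05.
P(Y=28) = C(27,2) · p^3 · (1−p)^25
= 351 · 0.000125 · 0.27739 = 0.01217

0.012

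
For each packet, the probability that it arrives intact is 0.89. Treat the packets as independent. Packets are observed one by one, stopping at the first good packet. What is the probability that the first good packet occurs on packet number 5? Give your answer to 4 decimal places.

Geometric (trials to first success), p = 0.89.
P(Y = 5) = (1−p)^4 · p = 0.00014641 · 0.89 = 0.000130

0.0001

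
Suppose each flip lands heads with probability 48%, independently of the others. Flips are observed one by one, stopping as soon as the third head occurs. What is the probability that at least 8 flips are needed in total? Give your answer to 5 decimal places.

Needing more than 7 flips ⇔ fewer than 3 successes in the first 7. With X ~ Binomial(7, 0.48), P(Y > 7) = P(X ≤ 2).
  k=0: C(7,0)·0.48^0·0.52^7 = 0.0102807
  k=1: C(7,1)·0.48^1·0.52^6 = 0.0664292
  k=2: C(7,2)·0.48^2·0.52^5 = 0.1839579
P(X ≤ 2) = 0.2606679

0.26067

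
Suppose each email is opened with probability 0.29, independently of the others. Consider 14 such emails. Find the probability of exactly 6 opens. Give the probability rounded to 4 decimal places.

0.1153

X ~ Binomial(n=14, p=0.29).
P(X=6) = C(14,6) · p^6 · (1−p)^8
= 3003 · 0.00059482 · 0.064575 = 0.115348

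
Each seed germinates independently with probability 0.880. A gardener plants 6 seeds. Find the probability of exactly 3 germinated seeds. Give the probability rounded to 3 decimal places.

X ~ Binomial(n=6, p=0.88).
P(X=3) = C(6,3) · p^3 · (1−p)^3
= 20 · 0.68147 · 0.001728 = 0.02355

0.024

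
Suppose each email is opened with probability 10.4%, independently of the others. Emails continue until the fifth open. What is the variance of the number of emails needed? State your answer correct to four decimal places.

Y = total emails until the fifth success; negative binomial with r=5, p=0.104.
Var(Y) = r(1−p)/p² = 5·0.896 / 0.104² = 414.201183

414.2012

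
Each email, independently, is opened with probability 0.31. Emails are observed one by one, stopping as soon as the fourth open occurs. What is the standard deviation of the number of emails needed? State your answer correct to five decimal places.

5.35911

Y = total emails until the fourth success; negative binomial with r=4, p=0.31.
SD(Y) = √[r(1−p)/p²] = √(28.7200832) = 5.3591122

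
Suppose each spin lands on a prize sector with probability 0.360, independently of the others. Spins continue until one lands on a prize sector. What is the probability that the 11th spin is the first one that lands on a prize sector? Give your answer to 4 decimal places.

Geometric (trials to first success), p = 0.36.
P(Y = 11) = (1−p)^10 · p = 0.011529 · 0.36 = 0.004151

0.0042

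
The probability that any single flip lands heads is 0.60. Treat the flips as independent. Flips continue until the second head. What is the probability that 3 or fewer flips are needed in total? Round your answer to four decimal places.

0.6480

Finishing within 3 flips ⇔ at least 2 successes in the first 3. With X ~ Binomial(3, 0.60), P(Y ≤ 3) = 1 − P(X ≤ 1).
  k=0: C(3,0)·0.60^0·0.40^3 = 0.064000
  k=1: C(3,1)·0.60^1·0.40^2 = 0.288000
1 − 0.352000 = 0.648000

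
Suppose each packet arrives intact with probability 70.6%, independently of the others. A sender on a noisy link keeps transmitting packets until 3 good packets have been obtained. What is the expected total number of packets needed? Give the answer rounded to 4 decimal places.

4.2493

Y = total packets until the third success; negative binomial with r=3, p=0.706.
E[Y] = r / p = 3 / 0.706 = 4.249292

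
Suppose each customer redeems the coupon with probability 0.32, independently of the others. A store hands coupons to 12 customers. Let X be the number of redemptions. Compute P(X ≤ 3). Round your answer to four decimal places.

0.4319

X ~ Binomial(12, 0.32); P(X ≤ 3) = Σ C(12,k) p^k (1−p)^(12−k) over k:
  k=0: C(12,0)·0.32^0·0.68^12 = 0.009775
  k=1: C(12,1)·0.32^1·0.68^11 = 0.055199
  k=2: C(12,2)·0.32^2·0.68^10 = 0.142867
  k=3: C(12,3)·0.32^3·0.68^9 = 0.224106
Total = 0.431947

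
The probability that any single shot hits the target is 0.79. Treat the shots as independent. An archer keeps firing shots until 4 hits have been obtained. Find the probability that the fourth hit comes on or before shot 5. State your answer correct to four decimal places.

Finishing within 5 shots ⇔ at least 4 successes in the first 5. With X ~ Binomial(5, 0.79), P(Y ≤ 5) = 1 − P(X ≤ 3).
  k=0: C(5,0)·0.79^0·0.21^5 = 0.000408
  k=1: C(5,1)·0.79^1·0.21^4 = 0.007682
  k=2: C(5,2)·0.79^2·0.21^3 = 0.057798
  k=3: C(5,3)·0.79^3·0.21^2 = 0.217430
1 − 0.283319 = 0.716681

0.7167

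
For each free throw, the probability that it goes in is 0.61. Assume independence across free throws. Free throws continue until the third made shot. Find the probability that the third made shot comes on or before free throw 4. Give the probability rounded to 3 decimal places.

Finishing within 4 free throws ⇔ at least 3 successes in the first 4. With X ~ Binomial(4, 0.61), P(Y ≤ 4) = 1 − P(X ≤ 2).
  k=0: C(4,0)·0.61^0·0.39^4 = 0.02313
  k=1: C(4,1)·0.61^1·0.39^3 = 0.14474
  k=2: C(4,2)·0.61^2·0.39^2 = 0.33958
1 − 0.50745 = 0.49255

0.493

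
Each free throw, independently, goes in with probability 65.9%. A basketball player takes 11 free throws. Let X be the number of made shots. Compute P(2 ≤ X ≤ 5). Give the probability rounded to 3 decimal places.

0.134

X ~ Binomial(11, 0.659); P(2 ≤ X ≤ 5) = Σ C(11,k) p^k (1−p)^(11−k) over k:
  k=2: C(11,2)·0.659^2·0.341^9 = 0.00149
  k=3: C(11,3)·0.659^3·0.341^8 = 0.00863
  k=4: C(11,4)·0.659^4·0.341^7 = 0.03337
  k=5: C(11,5)·0.659^5·0.341^6 = 0.09028
Total = 0.13377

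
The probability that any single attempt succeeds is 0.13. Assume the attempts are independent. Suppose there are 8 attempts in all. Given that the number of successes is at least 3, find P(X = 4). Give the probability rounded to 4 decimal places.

X ~ Binomial(8, 0.13). Want P(X=4 | X≥3) = P(X=4) / P(X≥3).
P(X=4) = C(8,4)·0.13^4·0.87^4 = 0.011454
P(X≥3) = 1 − 0.328212 − 0.392345 − 0.205192 = 0.074251
Ratio = 0.011454 / 0.074251 = 0.154257

0.1543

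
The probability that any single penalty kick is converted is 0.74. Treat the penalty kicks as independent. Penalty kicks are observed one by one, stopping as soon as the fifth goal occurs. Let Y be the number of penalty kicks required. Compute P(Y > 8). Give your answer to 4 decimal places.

Needing more than 8 penalty kicks ⇔ fewer than 5 successes in the first 8. With X ~ Binomial(8, 0.74), P(Y > 8) = P(X ≤ 4).
  k=0: C(8,0)·0.74^0·0.26^8 = 0.000021
  k=1: C(8,1)·0.74^1·0.26^7 = 0.000475
  k=2: C(8,2)·0.74^2·0.26^6 = 0.004737
  k=3: C(8,3)·0.74^3·0.26^5 = 0.026962
  k=4: C(8,4)·0.74^4·0.26^4 = 0.095922
P(X ≤ 4) = 0.128117

0.1281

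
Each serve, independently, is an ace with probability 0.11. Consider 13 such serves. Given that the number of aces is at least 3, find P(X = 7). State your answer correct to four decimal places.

0.0010

X ~ Binomial(13, 0.11). Want P(X=7 | X≥3) = P(X=7) / P(X≥3).
P(X=7) = C(13,7)·0.11^7·0.89^6 = 0.000166
P(X≥3) = 1 − 0.219821 − 0.353196 − 0.261921 = 0.165061
Ratio = 0.000166 / 0.165061 = 0.001007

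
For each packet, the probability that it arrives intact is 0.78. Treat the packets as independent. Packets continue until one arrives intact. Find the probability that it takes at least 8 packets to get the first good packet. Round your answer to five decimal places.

Y = number of packets to the first success; geometric, p = 0.78.
P(Y > 7) = P(first 7 all fail) = (1−p)^7 = 0.0000249

0.00002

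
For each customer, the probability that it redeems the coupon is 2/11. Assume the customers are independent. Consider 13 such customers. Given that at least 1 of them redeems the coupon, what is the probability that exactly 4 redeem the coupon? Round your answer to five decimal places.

X ~ Binomial(13, 0.181818). Want P(X=4 | X≥1) = P(X=4) / P(X≥1).
P(X=4) = C(13,4)·0.181818^4·0.818182^9 = 0.1283819
P(X≥1) = 1 − 0.0736288 = 0.9263712
Ratio = 0.1283819 / 0.9263712 = 0.1385858

0.13859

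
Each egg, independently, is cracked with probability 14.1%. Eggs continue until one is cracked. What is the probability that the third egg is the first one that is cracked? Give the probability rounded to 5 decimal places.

0.10404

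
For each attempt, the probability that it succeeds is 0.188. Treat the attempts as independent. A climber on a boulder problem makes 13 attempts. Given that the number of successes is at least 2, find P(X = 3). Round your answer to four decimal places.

X ~ Binomial(13, 0.188). Want P(X=3 | X≥2) = P(X=3) / P(X≥2).
P(X=3) = C(13,3)·0.188^3·0.812^10 = 0.236810
P(X≥2) = 1 − 0.066716 − 0.200805 = 0.732480
Ratio = 0.236810 / 0.732480 = 0.323299

0.3233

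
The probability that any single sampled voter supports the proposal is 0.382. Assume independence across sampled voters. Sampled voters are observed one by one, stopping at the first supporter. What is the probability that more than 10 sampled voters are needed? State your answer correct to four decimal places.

Y = number of sampled voters to the first success; geometric, p = 0.382.
P(Y > 10) = P(first 10 all fail) = (1−p)^10 = 0.008126

0.0081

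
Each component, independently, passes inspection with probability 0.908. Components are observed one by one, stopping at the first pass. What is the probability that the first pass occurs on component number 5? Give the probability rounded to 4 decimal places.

Geometric (trials to first success), p = 0.908.
P(Y = 5) = (1−p)^4 · p = 7.1639e-05 · 0.908 = 0.000065

0.0001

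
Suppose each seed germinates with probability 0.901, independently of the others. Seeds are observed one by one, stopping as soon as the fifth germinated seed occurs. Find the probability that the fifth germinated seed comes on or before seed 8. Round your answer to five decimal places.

0.99516

Finishing within 8 seeds ⇔ at least 5 successes in the first 8. With X ~ Binomial(8, 0.901), P(Y ≤ 8) = 1 − P(X ≤ 4).
  k=0: C(8,0)·0.901^0·0.099^8 = 0.0000000
  k=1: C(8,1)·0.901^1·0.099^7 = 0.0000007
  k=2: C(8,2)·0.901^2·0.099^6 = 0.0000214
  k=3: C(8,3)·0.901^3·0.099^5 = 0.0003895
  k=4: C(8,4)·0.901^4·0.099^4 = 0.0044314
1 − 0.0048430 = 0.9951570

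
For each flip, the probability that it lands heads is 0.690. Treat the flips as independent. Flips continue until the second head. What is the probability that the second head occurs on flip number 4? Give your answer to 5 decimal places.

0.13726

Y = trial on which the second success occurs; negative binomial, r=2, p=0.69.
P(Y=4) = C(3,1) · p^2 · (1−p)^2
= 3 · 0.4761 · 0.0961 = 0.1372596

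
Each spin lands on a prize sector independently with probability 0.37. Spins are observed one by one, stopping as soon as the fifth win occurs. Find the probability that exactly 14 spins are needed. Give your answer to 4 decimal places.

Y = trial on which the fifth success occurs; negative binomial, r=5, p=0.37.
P(Y=14) = C(13,4) · p^5 · (1−p)^9
= 715 · 0.0069344 · 0.015634 = 0.077514

0.0775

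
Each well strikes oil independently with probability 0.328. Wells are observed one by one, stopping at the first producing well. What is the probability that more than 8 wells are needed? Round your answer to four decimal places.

0.0416

Y = number of wells to the first success; geometric, p = 0.328.
P(Y > 8) = P(first 8 all fail) = (1−p)^8 = 0.041587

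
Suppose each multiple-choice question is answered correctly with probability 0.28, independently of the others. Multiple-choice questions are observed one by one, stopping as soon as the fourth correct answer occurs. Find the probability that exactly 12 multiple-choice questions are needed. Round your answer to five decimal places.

0.07324

Y = trial on which the fourth success occurs; negative binomial, r=4, p=0.28.
P(Y=12) = C(11,3) · p^4 · (1−p)^8
= 165 · 0.0061466 · 0.07222 = 0.0732447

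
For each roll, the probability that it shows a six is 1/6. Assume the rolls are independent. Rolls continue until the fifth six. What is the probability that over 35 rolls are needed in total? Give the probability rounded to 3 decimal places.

Needing more than 35 rolls ⇔ fewer than 5 successes in the first 35. With X ~ Binomial(35, 0.166667), P(Y > 35) = P(X ≤ 4).
  k=0: C(35,0)·0.166667^0·0.833333^35 = 0.00169
  k=1: C(35,1)·0.166667^1·0.833333^34 = 0.01185
  k=2: C(35,2)·0.166667^2·0.833333^33 = 0.04029
  k=3: C(35,3)·0.166667^3·0.833333^32 = 0.08865
  k=4: C(35,4)·0.166667^4·0.833333^31 = 0.14183
P(X ≤ 4) = 0.28432

0.284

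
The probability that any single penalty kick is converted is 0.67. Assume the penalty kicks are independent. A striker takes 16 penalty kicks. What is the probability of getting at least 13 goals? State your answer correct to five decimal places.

0.17298

X ~ Binomial(16, 0.67); P(X ≥ 13) = Σ C(16,k) p^k (1−p)^(16−k) over k:
  k=13: C(16,13)·0.67^13·0.33^3 = 0.1103322
  k=14: C(16,14)·0.67^14·0.33^2 = 0.0480017
  k=15: C(16,15)·0.67^15·0.33^1 = 0.0129944
  k=16: C(16,16)·0.67^16·0.33^0 = 0.0016489
Total = 0.1729772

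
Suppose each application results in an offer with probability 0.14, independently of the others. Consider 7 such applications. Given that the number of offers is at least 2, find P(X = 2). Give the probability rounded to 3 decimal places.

0.758

X ~ Binomial(7, 0.14). Want P(X=2 | X≥2) = P(X=2) / P(X≥2).
P(X=2) = C(7,2)·0.14^2·0.86^5 = 0.19363
P(X≥2) = 1 − 0.34793 − 0.39648 = 0.25560
Ratio = 0.19363 / 0.25560 = 0.75755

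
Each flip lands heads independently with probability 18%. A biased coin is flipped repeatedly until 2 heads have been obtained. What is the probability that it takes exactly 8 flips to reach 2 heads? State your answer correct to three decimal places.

Y = trial on which the second success occurs; negative binomial, r=2, p=0.18.
P(Y=8) = C(7,1) · p^2 · (1−p)^6
= 7 · 0.0324 · 0.30401 = 0.06895

0.069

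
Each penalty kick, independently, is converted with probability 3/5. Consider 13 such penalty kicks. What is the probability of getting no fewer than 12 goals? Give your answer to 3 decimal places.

0.013

X ~ Binomial(13, 0.60); P(X ≥ 12) = Σ C(13,k) p^k (1−p)^(13−k) over k:
  k=12: C(13,12)·0.60^12·0.40^1 = 0.01132
  k=13: C(13,13)·0.60^13·0.40^0 = 0.00131
Total = 0.01263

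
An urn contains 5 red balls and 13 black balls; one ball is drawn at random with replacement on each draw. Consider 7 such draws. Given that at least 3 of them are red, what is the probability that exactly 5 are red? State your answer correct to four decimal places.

0.0598

X ~ Binomial(7, 0.277778). Want P(X=5 | X≥3) = P(X=5) / P(X≥3).
P(X=5) = C(7,5)·0.277778^5·0.722222^2 = 0.018115
P(X≥3) = 1 − 0.102493 − 0.275944 − 0.318397 = 0.303166
Ratio = 0.018115 / 0.303166 = 0.059754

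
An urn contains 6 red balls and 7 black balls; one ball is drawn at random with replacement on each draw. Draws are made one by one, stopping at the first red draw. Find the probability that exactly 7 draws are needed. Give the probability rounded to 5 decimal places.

Geometric (trials to first success), p = 0.461538.
P(Y = 7) = (1−p)^6 · p = 0.024374 · 0.461538 = 0.0112496

0.01125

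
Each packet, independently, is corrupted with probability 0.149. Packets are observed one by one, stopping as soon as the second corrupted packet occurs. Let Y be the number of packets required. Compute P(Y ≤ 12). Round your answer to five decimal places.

0.55263

Finishing within 12 packets ⇔ at least 2 successes in the first 12. With X ~ Binomial(12, 0.149), P(Y ≤ 12) = 1 − P(X ≤ 1).
  k=0: C(12,0)·0.149^0·0.851^12 = 0.1442629
  k=1: C(12,1)·0.149^1·0.851^11 = 0.3031047
1 − 0.4473676 = 0.5526324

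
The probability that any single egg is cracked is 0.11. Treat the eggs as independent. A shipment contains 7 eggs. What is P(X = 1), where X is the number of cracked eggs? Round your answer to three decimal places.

X ~ Binomial(n=7, p=0.11).
P(X=1) = C(7,1) · p^1 · (1−p)^6
= 7 · 0.11 · 0.49698 = 0.38268

0.383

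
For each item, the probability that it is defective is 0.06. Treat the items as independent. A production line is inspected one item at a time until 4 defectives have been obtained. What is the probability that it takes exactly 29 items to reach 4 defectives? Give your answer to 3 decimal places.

0.009

Y = trial on which the fourth success occurs; negative binomial, r=4, p=0.06.
P(Y=29) = C(28,3) · p^4 · (1−p)^25
= 3276 · 1.296e-05 · 0.21291 = 0.00904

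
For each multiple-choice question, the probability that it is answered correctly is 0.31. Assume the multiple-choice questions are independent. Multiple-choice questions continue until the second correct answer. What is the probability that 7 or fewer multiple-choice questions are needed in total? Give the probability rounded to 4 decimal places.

0.6914

Finishing within 7 multiple-choice questions ⇔ at least 2 successes in the first 7. With X ~ Binomial(7, 0.31), P(Y ≤ 7) = 1 − P(X ≤ 1).
  k=0: C(7,0)·0.31^0·0.69^7 = 0.074464
  k=1: C(7,1)·0.31^1·0.69^6 = 0.234182
1 − 0.308646 = 0.691354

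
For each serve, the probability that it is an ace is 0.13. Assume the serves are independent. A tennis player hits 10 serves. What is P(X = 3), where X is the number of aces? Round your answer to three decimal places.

0.099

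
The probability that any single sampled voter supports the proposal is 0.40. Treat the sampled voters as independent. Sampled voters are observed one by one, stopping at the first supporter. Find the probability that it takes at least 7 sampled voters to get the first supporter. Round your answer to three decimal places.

0.047

Y = number of sampled voters to the first success; geometric, p = 0.40.
P(Y > 6) = P(first 6 all fail) = (1−p)^6 = 0.04666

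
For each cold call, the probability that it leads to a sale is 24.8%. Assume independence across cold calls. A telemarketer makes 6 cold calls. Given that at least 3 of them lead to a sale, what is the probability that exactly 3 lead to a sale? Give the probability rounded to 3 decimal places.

X ~ Binomial(6, 0.248). Want P(X=3 | X≥3) = P(X=3) / P(X≥3).
P(X=3) = C(6,3)·0.248^3·0.752^3 = 0.12973
P(X≥3) = 1 − 0.18085 − 0.35784 − 0.29503 = 0.16628
Ratio = 0.12973 / 0.16628 = 0.78018

0.780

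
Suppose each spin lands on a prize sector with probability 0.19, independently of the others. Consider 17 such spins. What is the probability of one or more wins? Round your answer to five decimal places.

0.97219

P(at least one) = 1 − P(none) = 1 − (1 − 0.19)^17
= 1 − 0.0278128 = 0.9721872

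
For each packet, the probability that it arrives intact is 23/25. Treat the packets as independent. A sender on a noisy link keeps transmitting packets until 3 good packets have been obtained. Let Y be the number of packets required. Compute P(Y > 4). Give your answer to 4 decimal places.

0.0344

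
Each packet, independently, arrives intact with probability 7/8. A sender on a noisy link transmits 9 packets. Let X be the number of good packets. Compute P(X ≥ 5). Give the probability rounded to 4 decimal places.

X ~ Binomial(9, 0.875); P(X ≥ 5) = Σ C(9,k) p^k (1−p)^(9−k) over k:
  k=5: C(9,5)·0.875^5·0.125^4 = 0.015778
  k=6: C(9,6)·0.875^6·0.125^3 = 0.073630
  k=7: C(9,7)·0.875^7·0.125^2 = 0.220891
  k=8: C(9,8)·0.875^8·0.125^1 = 0.386560
  k=9: C(9,9)·0.875^9·0.125^0 = 0.300658
Total = 0.997518

0.9975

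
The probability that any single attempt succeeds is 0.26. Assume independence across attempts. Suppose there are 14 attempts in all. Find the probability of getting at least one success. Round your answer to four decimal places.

0.9852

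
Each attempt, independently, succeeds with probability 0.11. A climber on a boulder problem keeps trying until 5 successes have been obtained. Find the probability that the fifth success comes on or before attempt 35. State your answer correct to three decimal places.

0.340

Finishing within 35 attempts ⇔ at least 5 successes in the first 35. With X ~ Binomial(35, 0.11), P(Y ≤ 35) = 1 − P(X ≤ 4).
  k=0: C(35,0)·0.11^0·0.89^35 = 0.01693
  k=1: C(35,1)·0.11^1·0.89^34 = 0.07324
  k=2: C(35,2)·0.11^2·0.89^33 = 0.15388
  k=3: C(35,3)·0.11^3·0.89^32 = 0.20920
  k=4: C(35,4)·0.11^4·0.89^31 = 0.20685
1 − 0.66010 = 0.33990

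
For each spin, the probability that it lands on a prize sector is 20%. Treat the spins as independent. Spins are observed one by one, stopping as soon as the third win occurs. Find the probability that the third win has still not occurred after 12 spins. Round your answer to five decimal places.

Needing more than 12 spins ⇔ fewer than 3 successes in the first 12. With X ~ Binomial(12, 0.20), P(Y > 12) = P(X ≤ 2).
  k=0: C(12,0)·0.20^0·0.80^12 = 0.0687195
  k=1: C(12,1)·0.20^1·0.80^11 = 0.2061584
  k=2: C(12,2)·0.20^2·0.80^10 = 0.2834678
P(X ≤ 2) = 0.5583457

0.55835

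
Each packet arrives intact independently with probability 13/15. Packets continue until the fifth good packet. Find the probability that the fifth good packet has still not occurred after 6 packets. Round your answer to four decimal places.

0.1851

Needing more than 6 packets ⇔ fewer than 5 successes in the first 6. With X ~ Binomial(6, 0.866667), P(Y > 6) = P(X ≤ 4).
  k=0: C(6,0)·0.866667^0·0.133333^6 = 0.000006
  k=1: C(6,1)·0.866667^1·0.133333^5 = 0.000219
  k=2: C(6,2)·0.866667^2·0.133333^4 = 0.003561
  k=3: C(6,3)·0.866667^3·0.133333^3 = 0.030860
  k=4: C(6,4)·0.866667^4·0.133333^2 = 0.150445
P(X ≤ 4) = 0.185091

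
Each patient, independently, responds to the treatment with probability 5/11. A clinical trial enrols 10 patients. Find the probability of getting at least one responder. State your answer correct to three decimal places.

0.998

P(at least one) = 1 − P(none) = 1 − (1 − 0.454545)^10
= 1 − 0.00233 = 0.99767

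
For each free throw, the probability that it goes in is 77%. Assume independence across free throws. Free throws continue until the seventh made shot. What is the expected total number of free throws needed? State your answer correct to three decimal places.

9.091

Y = total free throws until the seventh success; negative binomial with r=7, p=0.77.
E[Y] = r / p = 7 / 0.77 = 9.09091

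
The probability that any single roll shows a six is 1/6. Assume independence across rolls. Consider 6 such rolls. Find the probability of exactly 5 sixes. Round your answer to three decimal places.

0.001

X ~ Binomial(n=6, p=0.166667).
P(X=5) = C(6,5) · p^5 · (1−p)^1
= 6 · 0.0001286 · 0.83333 = 0.00064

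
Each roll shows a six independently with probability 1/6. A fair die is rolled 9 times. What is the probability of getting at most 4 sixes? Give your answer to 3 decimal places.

X ~ Binomial(9, 0.166667); P(X ≤ 4) = Σ C(9,k) p^k (1−p)^(9−k) over k:
  k=0: C(9,0)·0.166667^0·0.833333^9 = 0.19381
  k=1: C(9,1)·0.166667^1·0.833333^8 = 0.34885
  k=2: C(9,2)·0.166667^2·0.833333^7 = 0.27908
  k=3: C(9,3)·0.166667^3·0.833333^6 = 0.13024
  k=4: C(9,4)·0.166667^4·0.833333^5 = 0.03907
Total = 0.99105

0.991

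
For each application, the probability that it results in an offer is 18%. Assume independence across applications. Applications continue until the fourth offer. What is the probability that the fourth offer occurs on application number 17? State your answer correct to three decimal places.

Y = trial on which the fourth success occurs; negative binomial, r=4, p=0.18.
P(Y=17) = C(16,3) · p^4 · (1−p)^13
= 560 · 0.0010498 · 0.075784 = 0.04455

0.045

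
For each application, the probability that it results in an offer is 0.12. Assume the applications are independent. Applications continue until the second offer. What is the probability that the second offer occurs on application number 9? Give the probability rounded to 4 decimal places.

0.0471

Y = trial on which the second success occurs; negative binomial, r=2, p=0.12.
P(Y=9) = C(8,1) · p^2 · (1−p)^7
= 8 · 0.0144 · 0.40868 = 0.047079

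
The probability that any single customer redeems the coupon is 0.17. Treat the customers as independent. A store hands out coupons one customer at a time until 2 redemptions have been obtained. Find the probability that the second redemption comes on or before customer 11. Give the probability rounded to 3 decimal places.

0.581

Finishing within 11 customers ⇔ at least 2 successes in the first 11. With X ~ Binomial(11, 0.17), P(Y ≤ 11) = 1 − P(X ≤ 1).
  k=0: C(11,0)·0.17^0·0.83^11 = 0.12878
  k=1: C(11,1)·0.17^1·0.83^10 = 0.29015
1 − 0.41893 = 0.58107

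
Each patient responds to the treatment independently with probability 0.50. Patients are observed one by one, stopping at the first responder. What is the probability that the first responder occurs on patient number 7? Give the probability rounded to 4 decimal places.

0.0078

Geometric (trials to first success), p = 0.50.
P(Y = 7) = (1−p)^6 · p = 0.015625 · 0.50 = 0.007812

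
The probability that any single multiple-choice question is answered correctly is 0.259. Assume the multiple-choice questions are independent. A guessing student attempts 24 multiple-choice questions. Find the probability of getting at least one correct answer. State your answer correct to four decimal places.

0.9992

P(at least one) = 1 − P(none) = 1 − (1 − 0.259)^24
= 1 − 0.000751 = 0.999249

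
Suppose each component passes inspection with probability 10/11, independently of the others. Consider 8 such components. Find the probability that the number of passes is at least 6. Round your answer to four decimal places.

X ~ Binomial(8, 0.909091); P(X ≥ 6) = Σ C(8,k) p^k (1−p)^(8−k) over k:
  k=6: C(8,6)·0.909091^6·0.090909^2 = 0.130622
  k=7: C(8,7)·0.909091^7·0.090909^1 = 0.373206
  k=8: C(8,8)·0.909091^8·0.090909^0 = 0.466507
Total = 0.970335

0.9703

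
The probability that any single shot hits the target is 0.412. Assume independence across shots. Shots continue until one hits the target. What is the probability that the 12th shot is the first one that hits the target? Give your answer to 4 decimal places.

0.0012

Geometric (trials to first success), p = 0.412.
P(Y = 12) = (1−p)^11 · p = 0.002905 · 0.412 = 0.001197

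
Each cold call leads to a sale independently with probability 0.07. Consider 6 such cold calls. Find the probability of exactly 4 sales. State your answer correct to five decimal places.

0.00031

X ~ Binomial(n=6, p=0.07).
P(X=4) = C(6,4) · p^4 · (1−p)^2
= 15 · 2.401e-05 · 0.8649 = 0.0003115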